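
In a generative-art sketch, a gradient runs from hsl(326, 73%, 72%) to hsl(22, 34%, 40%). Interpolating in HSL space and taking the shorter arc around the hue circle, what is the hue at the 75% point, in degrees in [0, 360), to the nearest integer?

8

Hue: 22 − 326 = -304°, but |-304| > 180 so the shorter arc goes the other way: Δh = -304 + 360 = 56°.
H = 326 + 0.75 × (56) = 368 → 368 → 368 mod 360 = 8°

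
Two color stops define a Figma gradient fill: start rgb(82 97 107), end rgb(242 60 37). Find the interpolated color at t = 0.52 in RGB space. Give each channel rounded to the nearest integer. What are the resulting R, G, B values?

R = 82 + 0.52 × (242 − 82) = 82 + 0.52 × 160 = 165.2 → 165
G = 97 + 0.52 × (60 − 97) = 97 + 0.52 × -37 = 77.76 → 78
B = 107 + 0.52 × (37 − 107) = 107 + 0.52 × -70 = 70.6 → 71

(165, 78, 71)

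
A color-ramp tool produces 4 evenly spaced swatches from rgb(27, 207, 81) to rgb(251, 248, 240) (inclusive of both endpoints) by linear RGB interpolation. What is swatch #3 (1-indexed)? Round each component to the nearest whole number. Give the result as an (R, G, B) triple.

(176, 234, 187)

With 4 swatches and endpoints inclusive, swatch 3 sits at t = (3 − 1)/(4 − 1) = 2/3 ≈ 0.6667.
R = 27 + 0.6667 × (251 − 27) = 176.341 → 176
G = 207 + 0.6667 × (248 − 207) = 234.335 → 234
B = 81 + 0.6667 × (240 − 81) = 187.005 → 187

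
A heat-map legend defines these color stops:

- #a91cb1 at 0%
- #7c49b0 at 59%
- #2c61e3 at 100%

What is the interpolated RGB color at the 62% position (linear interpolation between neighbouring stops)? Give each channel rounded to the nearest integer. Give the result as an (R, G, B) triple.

62% lies between the 59% and 100% stops, so the local fraction is t = (62 − 59)/(100 − 59) = 3/41 ≈ 0.0732.
#7c49b0 → (124, 73, 176); #2c61e3 → (44, 97, 227).
R = 124 + 0.0732 × (44 − 124) = 118.144 → 118
G = 73 + 0.0732 × (97 − 73) = 74.757 → 75
B = 176 + 0.0732 × (227 − 176) = 179.733 → 180

(118, 75, 180)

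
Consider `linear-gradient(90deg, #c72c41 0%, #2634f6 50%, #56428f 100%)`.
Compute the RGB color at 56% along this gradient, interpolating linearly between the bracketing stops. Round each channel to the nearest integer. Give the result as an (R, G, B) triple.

(44, 54, 234)

56% lies between the 50% and 100% stops, so the local fraction is t = (56 − 50)/(100 − 50) = 6/50 ≈ 0.12.
#2634f6 → (38, 52, 246); #56428f → (86, 66, 143).
R = 38 + 0.12 × (86 − 38) = 43.76 → 44
G = 52 + 0.12 × (66 − 52) = 53.68 → 54
B = 246 + 0.12 × (143 − 246) = 233.64 → 234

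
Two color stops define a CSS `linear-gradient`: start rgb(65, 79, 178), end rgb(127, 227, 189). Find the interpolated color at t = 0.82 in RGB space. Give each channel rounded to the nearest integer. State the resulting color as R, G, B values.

R = 65 + 0.82 × (127 − 65) = 65 + 0.82 × 62 = 115.84 → 116
G = 79 + 0.82 × (227 − 79) = 79 + 0.82 × 148 = 200.36 → 200
B = 178 + 0.82 × (189 − 178) = 178 + 0.82 × 11 = 187.02 → 187
So the blended color is (116, 200, 187), about #74c8bb.

(116, 200, 187)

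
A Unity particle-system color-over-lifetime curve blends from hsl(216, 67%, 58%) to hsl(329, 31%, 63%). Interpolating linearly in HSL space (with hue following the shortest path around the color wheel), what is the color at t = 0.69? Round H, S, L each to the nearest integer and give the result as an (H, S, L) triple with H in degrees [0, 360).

(294, 42, 61)

Hue arc: Δh = 329 − 216 = 113° (|Δh| ≤ 180, already the shorter path).
H = 216 + 0.69 × (113) = 293.97 → 294°
S = 67 + 0.69 × (31 − 67) = 42.16 → 42%
L = 58 + 0.69 × (63 − 58) = 61.45 → 61%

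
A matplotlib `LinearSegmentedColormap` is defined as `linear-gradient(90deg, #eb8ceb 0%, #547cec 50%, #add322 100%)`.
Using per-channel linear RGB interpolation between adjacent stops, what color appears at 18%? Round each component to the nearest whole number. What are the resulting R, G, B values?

18% lies between the 0% and 50% stops, so the local fraction is t = (18 − 0)/(50 − 0) = 18/50 ≈ 0.36.
#eb8ceb → (235, 140, 235); #547cec → (84, 124, 236).
R = 235 + 0.36 × (84 − 235) = 180.64 → 181
G = 140 + 0.36 × (124 − 140) = 134.24 → 134
B = 235 + 0.36 × (236 − 235) = 235.36 → 235

(181, 134, 235)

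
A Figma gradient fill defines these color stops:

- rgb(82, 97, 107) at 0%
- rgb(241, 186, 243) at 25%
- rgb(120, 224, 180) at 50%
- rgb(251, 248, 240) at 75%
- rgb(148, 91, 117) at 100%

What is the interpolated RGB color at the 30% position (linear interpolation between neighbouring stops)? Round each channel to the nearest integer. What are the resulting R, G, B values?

30% lies between the 25% and 50% stops, so the local fraction is t = (30 − 25)/(50 − 25) = 5/25 ≈ 0.2.
R = 241 + 0.2 × (120 − 241) = 216.8 → 217
G = 186 + 0.2 × (224 − 186) = 193.6 → 194
B = 243 + 0.2 × (180 − 243) = 230.4 → 230

(217, 194, 230)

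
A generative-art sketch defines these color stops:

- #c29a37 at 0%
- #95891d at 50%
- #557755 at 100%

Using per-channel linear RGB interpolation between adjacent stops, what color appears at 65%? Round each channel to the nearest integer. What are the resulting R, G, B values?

65% lies between the 50% and 100% stops, so the local fraction is t = (65 − 50)/(100 − 50) = 15/50 ≈ 0.3.
#95891d → (149, 137, 29); #557755 → (85, 119, 85).
R = 149 + 0.3 × (85 − 149) = 129.8 → 130
G = 137 + 0.3 × (119 − 137) = 131.6 → 132
B = 29 + 0.3 × (85 − 29) = 45.8 → 46

(130, 132, 46)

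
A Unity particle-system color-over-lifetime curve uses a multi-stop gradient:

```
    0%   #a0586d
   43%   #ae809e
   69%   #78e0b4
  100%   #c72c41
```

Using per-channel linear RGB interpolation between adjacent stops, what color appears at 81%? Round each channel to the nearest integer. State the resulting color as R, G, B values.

(151, 154, 135)

81% lies between the 69% and 100% stops, so the local fraction is t = (81 − 69)/(100 − 69) = 12/31 ≈ 0.3871.
#78e0b4 → (120, 224, 180); #c72c41 → (199, 44, 65).
R = 120 + 0.3871 × (199 − 120) = 150.581 → 151
G = 224 + 0.3871 × (44 − 224) = 154.322 → 154
B = 180 + 0.3871 × (65 − 180) = 135.483 → 135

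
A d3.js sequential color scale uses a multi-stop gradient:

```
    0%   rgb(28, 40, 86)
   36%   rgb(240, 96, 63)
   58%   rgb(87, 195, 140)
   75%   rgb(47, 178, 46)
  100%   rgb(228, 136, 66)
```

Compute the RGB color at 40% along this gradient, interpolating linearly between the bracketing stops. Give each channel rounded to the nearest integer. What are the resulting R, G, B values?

(212, 114, 77)

40% lies between the 36% and 58% stops, so the local fraction is t = (40 − 36)/(58 − 36) = 4/22 ≈ 0.1818.
R = 240 + 0.1818 × (87 − 240) = 212.185 → 212
G = 96 + 0.1818 × (195 − 96) = 113.998 → 114
B = 63 + 0.1818 × (140 − 63) = 76.999 → 77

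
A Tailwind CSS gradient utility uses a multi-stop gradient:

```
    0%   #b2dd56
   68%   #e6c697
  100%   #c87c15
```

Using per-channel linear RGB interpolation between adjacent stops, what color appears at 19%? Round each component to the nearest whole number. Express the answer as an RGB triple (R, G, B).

(193, 215, 104)

19% lies between the 0% and 68% stops, so the local fraction is t = (19 − 0)/(68 − 0) = 19/68 ≈ 0.2794.
#b2dd56 → (178, 221, 86); #e6c697 → (230, 198, 151).
R = 178 + 0.2794 × (230 − 178) = 192.529 → 193
G = 221 + 0.2794 × (198 − 221) = 214.574 → 215
B = 86 + 0.2794 × (151 − 86) = 104.161 → 104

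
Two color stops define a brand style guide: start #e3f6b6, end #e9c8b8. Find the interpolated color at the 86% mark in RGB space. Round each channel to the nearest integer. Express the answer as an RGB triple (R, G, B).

#e3f6b6 → (227, 246, 182); #e9c8b8 → (233, 200, 184).
86% corresponds to t = 0.86.
R = 227 + 0.86 × (233 − 227) = 227 + 0.86 × 6 = 232.16 → 232
G = 246 + 0.86 × (200 − 246) = 246 + 0.86 × -46 = 206.44 → 206
B = 182 + 0.86 × (184 − 182) = 182 + 0.86 × 2 = 183.72 → 184
So the blended color is (232, 206, 184), about #e8ceb8.

(232, 206, 184)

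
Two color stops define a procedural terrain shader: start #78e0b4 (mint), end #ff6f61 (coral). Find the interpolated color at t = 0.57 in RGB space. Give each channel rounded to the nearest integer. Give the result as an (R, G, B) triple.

#78e0b4 → (120, 224, 180); #ff6f61 → (255, 111, 97).
R = 120 + 0.57 × (255 − 120) = 120 + 0.57 × 135 = 196.95 → 197
G = 224 + 0.57 × (111 − 224) = 224 + 0.57 × -113 = 159.59 → 160
B = 180 + 0.57 × (97 − 180) = 180 + 0.57 × -83 = 132.69 → 133

(197, 160, 133)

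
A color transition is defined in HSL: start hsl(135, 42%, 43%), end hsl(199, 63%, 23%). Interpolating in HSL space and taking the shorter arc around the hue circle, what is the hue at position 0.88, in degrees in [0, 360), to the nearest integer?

191

Hue arc: Δh = 199 − 135 = 64° (|Δh| ≤ 180, already the shorter path).
H = 135 + 0.88 × (64) = 191.32 → 191°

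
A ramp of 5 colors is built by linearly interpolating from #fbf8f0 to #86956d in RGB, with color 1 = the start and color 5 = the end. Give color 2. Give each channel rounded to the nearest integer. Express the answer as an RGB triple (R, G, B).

(222, 223, 207)

With 5 swatches and endpoints inclusive, swatch 2 sits at t = (2 − 1)/(5 − 1) = 1/4 ≈ 0.25.
#fbf8f0 → (251, 248, 240); #86956d → (134, 149, 109).
R = 251 + 0.25 × (134 − 251) = 221.75 → 222
G = 248 + 0.25 × (149 − 248) = 223.25 → 223
B = 240 + 0.25 × (109 − 240) = 207.25 → 207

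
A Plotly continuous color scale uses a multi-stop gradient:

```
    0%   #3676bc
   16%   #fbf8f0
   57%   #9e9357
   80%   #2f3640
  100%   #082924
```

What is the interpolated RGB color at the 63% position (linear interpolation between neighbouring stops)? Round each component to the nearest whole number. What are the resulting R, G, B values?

(129, 123, 81)

63% lies between the 57% and 80% stops, so the local fraction is t = (63 − 57)/(80 − 57) = 6/23 ≈ 0.2609.
#9e9357 → (158, 147, 87); #2f3640 → (47, 54, 64).
R = 158 + 0.2609 × (47 − 158) = 129.04 → 129
G = 147 + 0.2609 × (54 − 147) = 122.736 → 123
B = 87 + 0.2609 × (64 − 87) = 80.999 → 81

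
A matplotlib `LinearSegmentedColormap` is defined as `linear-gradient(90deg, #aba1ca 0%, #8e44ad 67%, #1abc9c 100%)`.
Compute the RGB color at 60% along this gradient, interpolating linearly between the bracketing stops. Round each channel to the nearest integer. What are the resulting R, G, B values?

(145, 78, 176)

60% lies between the 0% and 67% stops, so the local fraction is t = (60 − 0)/(67 − 0) = 60/67 ≈ 0.8955.
#aba1ca → (171, 161, 202); #8e44ad → (142, 68, 173).
R = 171 + 0.8955 × (142 − 171) = 145.03 → 145
G = 161 + 0.8955 × (68 − 161) = 77.719 → 78
B = 202 + 0.8955 × (173 − 202) = 176.03 → 176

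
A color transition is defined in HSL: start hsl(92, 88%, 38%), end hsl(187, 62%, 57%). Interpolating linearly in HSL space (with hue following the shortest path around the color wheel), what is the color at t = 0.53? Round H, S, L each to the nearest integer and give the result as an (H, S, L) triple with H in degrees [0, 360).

Hue arc: Δh = 187 − 92 = 95° (|Δh| ≤ 180, already the shorter path).
H = 92 + 0.53 × (95) = 142.35 → 142°
S = 88 + 0.53 × (62 − 88) = 74.22 → 74%
L = 38 + 0.53 × (57 − 38) = 48.07 → 48%

(142, 74, 48)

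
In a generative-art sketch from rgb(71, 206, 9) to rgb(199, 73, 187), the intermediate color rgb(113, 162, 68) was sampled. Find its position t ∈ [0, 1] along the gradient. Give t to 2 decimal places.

0.33

Invert the lerp on the B channel (largest span, 178): t = (68 − 9) / (187 − 9) = 59/178 = 0.33146.
Check on R: (113 − 71)/(199 − 71) = 0.3281 ✓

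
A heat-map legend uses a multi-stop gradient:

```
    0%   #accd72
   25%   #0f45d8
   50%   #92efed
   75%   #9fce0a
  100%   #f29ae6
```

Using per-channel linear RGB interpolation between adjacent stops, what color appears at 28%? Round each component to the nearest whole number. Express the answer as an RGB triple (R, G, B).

(31, 89, 219)

28% lies between the 25% and 50% stops, so the local fraction is t = (28 − 25)/(50 − 25) = 3/25 ≈ 0.12.
#0f45d8 → (15, 69, 216); #92efed → (146, 239, 237).
R = 15 + 0.12 × (146 − 15) = 30.72 → 31
G = 69 + 0.12 × (239 − 69) = 89.4 → 89
B = 216 + 0.12 × (237 − 216) = 218.52 → 219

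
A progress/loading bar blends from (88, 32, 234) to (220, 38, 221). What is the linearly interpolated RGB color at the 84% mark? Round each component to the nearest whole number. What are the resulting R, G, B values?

84% corresponds to t = 0.84.
R = 88 + 0.84 × (220 − 88) = 88 + 0.84 × 132 = 198.88 → 199
G = 32 + 0.84 × (38 − 32) = 32 + 0.84 × 6 = 37.04 → 37
B = 234 + 0.84 × (221 − 234) = 234 + 0.84 × -13 = 223.08 → 223

(199, 37, 223)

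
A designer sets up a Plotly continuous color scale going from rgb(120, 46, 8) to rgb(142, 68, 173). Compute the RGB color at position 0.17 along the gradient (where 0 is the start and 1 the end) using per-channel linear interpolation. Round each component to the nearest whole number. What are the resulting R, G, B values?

R = 120 + 0.17 × (142 − 120) = 120 + 0.17 × 22 = 123.74 → 124
G = 46 + 0.17 × (68 − 46) = 46 + 0.17 × 22 = 49.74 → 50
B = 8 + 0.17 × (173 − 8) = 8 + 0.17 × 165 = 36.05 → 36
So the blended color is (124, 50, 36), about #7c3224.

(124, 50, 36)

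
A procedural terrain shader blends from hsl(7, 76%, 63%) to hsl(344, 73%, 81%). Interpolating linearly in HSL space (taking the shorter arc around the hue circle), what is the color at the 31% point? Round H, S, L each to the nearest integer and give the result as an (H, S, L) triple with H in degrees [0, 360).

Hue: 344 − 7 = 337°, but |337| > 180 so the shorter arc goes the other way: Δh = 337 − 360 = -23°.
H = 7 + 0.31 × (-23) = -0.13 → 0°
S = 76 + 0.31 × (73 − 76) = 75.07 → 75%
L = 63 + 0.31 × (81 − 63) = 68.58 → 69%

(0, 75, 69)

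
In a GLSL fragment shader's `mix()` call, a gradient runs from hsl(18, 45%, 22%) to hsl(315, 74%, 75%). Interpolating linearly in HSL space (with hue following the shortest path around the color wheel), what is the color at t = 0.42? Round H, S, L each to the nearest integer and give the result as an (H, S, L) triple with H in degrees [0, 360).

(352, 57, 44)

Hue: 315 − 18 = 297°, but |297| > 180 so the shorter arc goes the other way: Δh = 297 − 360 = -63°.
H = 18 + 0.42 × (-63) = -8.46 → -8 → -8 mod 360 = 352°
S = 45 + 0.42 × (74 − 45) = 57.18 → 57%
L = 22 + 0.42 × (75 − 22) = 44.26 → 44%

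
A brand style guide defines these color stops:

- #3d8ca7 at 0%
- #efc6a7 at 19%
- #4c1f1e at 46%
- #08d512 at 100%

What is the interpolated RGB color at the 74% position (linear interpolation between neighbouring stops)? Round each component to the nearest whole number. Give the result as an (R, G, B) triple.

(41, 125, 24)

74% lies between the 46% and 100% stops, so the local fraction is t = (74 − 46)/(100 − 46) = 28/54 ≈ 0.5185.
#4c1f1e → (76, 31, 30); #08d512 → (8, 213, 18).
R = 76 + 0.5185 × (8 − 76) = 40.742 → 41
G = 31 + 0.5185 × (213 − 31) = 125.367 → 125
B = 30 + 0.5185 × (18 − 30) = 23.778 → 24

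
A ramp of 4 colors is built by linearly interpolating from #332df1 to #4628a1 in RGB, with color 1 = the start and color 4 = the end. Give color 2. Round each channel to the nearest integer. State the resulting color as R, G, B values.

With 4 swatches and endpoints inclusive, swatch 2 sits at t = (2 − 1)/(4 − 1) = 1/3 ≈ 0.3333.
#332df1 → (51, 45, 241); #4628a1 → (70, 40, 161).
R = 51 + 0.3333 × (70 − 51) = 57.333 → 57
G = 45 + 0.3333 × (40 − 45) = 43.334 → 43
B = 241 + 0.3333 × (161 − 241) = 214.336 → 214

(57, 43, 214)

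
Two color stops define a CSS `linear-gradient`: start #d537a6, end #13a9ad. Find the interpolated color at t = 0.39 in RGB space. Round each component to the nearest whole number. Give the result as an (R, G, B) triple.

#d537a6 → (213, 55, 166); #13a9ad → (19, 169, 173).
R = 213 + 0.39 × (19 − 213) = 213 + 0.39 × -194 = 137.34 → 137
G = 55 + 0.39 × (169 − 55) = 55 + 0.39 × 114 = 99.46 → 99
B = 166 + 0.39 × (173 − 166) = 166 + 0.39 × 7 = 168.73 → 169

(137, 99, 169)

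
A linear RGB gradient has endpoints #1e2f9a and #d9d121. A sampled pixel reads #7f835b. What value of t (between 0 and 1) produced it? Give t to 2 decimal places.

Invert the lerp on the R channel (largest span, 187): t = (127 − 30) / (217 − 30) = 97/187 = 0.51872.
Check on G: (131 − 47)/(209 − 47) = 0.5185 ✓

0.52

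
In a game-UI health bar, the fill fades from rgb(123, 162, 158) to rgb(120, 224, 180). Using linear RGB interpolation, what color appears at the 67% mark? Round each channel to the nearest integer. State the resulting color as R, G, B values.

(121, 204, 173)

67% corresponds to t = 0.67.
R = 123 + 0.67 × (120 − 123) = 123 + 0.67 × -3 = 120.99 → 121
G = 162 + 0.67 × (224 − 162) = 162 + 0.67 × 62 = 203.54 → 204
B = 158 + 0.67 × (180 − 158) = 158 + 0.67 × 22 = 172.74 → 173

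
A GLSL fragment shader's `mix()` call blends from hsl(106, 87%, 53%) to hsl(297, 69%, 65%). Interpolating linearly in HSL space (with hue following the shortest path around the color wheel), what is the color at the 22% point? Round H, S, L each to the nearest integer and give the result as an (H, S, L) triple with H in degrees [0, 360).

Hue: 297 − 106 = 191°, but |191| > 180 so the shorter arc goes the other way: Δh = 191 − 360 = -169°.
H = 106 + 0.22 × (-169) = 68.82 → 69°
S = 87 + 0.22 × (69 − 87) = 83.04 → 83%
L = 53 + 0.22 × (65 − 53) = 55.64 → 56%

(69, 83, 56)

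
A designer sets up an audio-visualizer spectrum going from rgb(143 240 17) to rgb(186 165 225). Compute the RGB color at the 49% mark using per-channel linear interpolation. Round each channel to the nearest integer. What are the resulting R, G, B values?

(164, 203, 119)

49% corresponds to t = 0.49.
R = 143 + 0.49 × (186 − 143) = 143 + 0.49 × 43 = 164.07 → 164
G = 240 + 0.49 × (165 − 240) = 240 + 0.49 × -75 = 203.25 → 203
B = 17 + 0.49 × (225 − 17) = 17 + 0.49 × 208 = 118.92 → 119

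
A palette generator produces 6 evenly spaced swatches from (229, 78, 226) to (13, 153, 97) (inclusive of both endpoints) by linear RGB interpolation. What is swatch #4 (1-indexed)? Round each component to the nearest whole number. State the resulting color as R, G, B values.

With 6 swatches and endpoints inclusive, swatch 4 sits at t = (4 − 1)/(6 − 1) = 3/5 ≈ 0.6.
R = 229 + 0.6 × (13 − 229) = 99.4 → 99
G = 78 + 0.6 × (153 − 78) = 123 → 123
B = 226 + 0.6 × (97 − 226) = 148.6 → 149

(99, 123, 149)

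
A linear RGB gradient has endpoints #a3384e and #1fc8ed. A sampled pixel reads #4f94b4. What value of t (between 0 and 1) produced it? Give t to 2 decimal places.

Invert the lerp on the B channel (largest span, 159): t = (180 − 78) / (237 − 78) = 102/159 = 0.64151.
Check on R: (79 − 163)/(31 − 163) = 0.6364 ✓

0.64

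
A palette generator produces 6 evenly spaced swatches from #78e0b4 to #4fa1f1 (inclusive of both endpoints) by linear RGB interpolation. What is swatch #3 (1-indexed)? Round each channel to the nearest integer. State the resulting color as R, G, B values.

With 6 swatches and endpoints inclusive, swatch 3 sits at t = (3 − 1)/(6 − 1) = 2/5 ≈ 0.4.
#78e0b4 → (120, 224, 180); #4fa1f1 → (79, 161, 241).
R = 120 + 0.4 × (79 − 120) = 103.6 → 104
G = 224 + 0.4 × (161 − 224) = 198.8 → 199
B = 180 + 0.4 × (241 − 180) = 204.4 → 204

(104, 199, 204)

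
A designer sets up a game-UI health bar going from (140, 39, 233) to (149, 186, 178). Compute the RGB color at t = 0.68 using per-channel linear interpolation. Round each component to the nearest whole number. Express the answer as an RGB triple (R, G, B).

R = 140 + 0.68 × (149 − 140) = 140 + 0.68 × 9 = 146.12 → 146
G = 39 + 0.68 × (186 − 39) = 39 + 0.68 × 147 = 138.96 → 139
B = 233 + 0.68 × (178 − 233) = 233 + 0.68 × -55 = 195.6 → 196
So the blended color is (146, 139, 196), about #928bc4.

(146, 139, 196)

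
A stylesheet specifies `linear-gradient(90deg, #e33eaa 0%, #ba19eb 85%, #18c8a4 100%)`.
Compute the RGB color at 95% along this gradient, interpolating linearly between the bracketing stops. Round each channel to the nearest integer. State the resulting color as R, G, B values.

(78, 142, 188)

95% lies between the 85% and 100% stops, so the local fraction is t = (95 − 85)/(100 − 85) = 10/15 ≈ 0.6667.
#ba19eb → (186, 25, 235); #18c8a4 → (24, 200, 164).
R = 186 + 0.6667 × (24 − 186) = 77.995 → 78
G = 25 + 0.6667 × (200 − 25) = 141.673 → 142
B = 235 + 0.6667 × (164 − 235) = 187.664 → 188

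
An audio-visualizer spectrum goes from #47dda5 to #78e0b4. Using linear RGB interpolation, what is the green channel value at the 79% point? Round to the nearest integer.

G₁ = 221 (from #47dda5), G₂ = 224 (from #78e0b4).
G = 221 + 0.79 × (224 − 221) = 223.37 → 223

223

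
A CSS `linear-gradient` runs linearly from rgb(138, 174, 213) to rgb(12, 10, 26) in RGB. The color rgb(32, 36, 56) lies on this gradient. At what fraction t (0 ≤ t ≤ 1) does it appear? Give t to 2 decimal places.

0.84

Invert the lerp on the B channel (largest span, 187): t = (56 − 213) / (26 − 213) = -157/-187 = 0.83957.
Check on R: (32 − 138)/(12 − 138) = 0.8413 ✓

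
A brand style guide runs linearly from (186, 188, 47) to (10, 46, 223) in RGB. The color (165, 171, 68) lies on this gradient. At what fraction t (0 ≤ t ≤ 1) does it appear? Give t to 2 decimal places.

0.12

Invert the lerp on the R channel (largest span, 176): t = (165 − 186) / (10 − 186) = -21/-176 = 0.11932.
Check on G: (171 − 188)/(46 − 188) = 0.1197 ✓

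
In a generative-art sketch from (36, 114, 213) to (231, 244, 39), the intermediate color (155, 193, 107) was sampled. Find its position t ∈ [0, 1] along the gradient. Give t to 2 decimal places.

Invert the lerp on the R channel (largest span, 195): t = (155 − 36) / (231 − 36) = 119/195 = 0.61026.
Check on G: (193 − 114)/(244 − 114) = 0.6077 ✓

0.61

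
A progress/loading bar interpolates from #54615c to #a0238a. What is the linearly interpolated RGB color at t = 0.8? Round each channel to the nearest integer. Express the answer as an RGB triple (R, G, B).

#54615c → (84, 97, 92); #a0238a → (160, 35, 138).
R = 84 + 0.8 × (160 − 84) = 84 + 0.8 × 76 = 144.8 → 145
G = 97 + 0.8 × (35 − 97) = 97 + 0.8 × -62 = 47.4 → 47
B = 92 + 0.8 × (138 − 92) = 92 + 0.8 × 46 = 128.8 → 129

(145, 47, 129)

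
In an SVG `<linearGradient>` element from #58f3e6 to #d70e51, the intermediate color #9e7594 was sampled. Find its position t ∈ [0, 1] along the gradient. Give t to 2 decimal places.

Invert the lerp on the G channel (largest span, 229): t = (117 − 243) / (14 − 243) = -126/-229 = 0.55022.
Check on R: (158 − 88)/(215 − 88) = 0.5512 ✓

0.55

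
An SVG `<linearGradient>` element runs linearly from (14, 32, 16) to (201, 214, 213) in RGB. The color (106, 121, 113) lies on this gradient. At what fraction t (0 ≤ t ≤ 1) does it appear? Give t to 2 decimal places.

Invert the lerp on the B channel (largest span, 197): t = (113 − 16) / (213 − 16) = 97/197 = 0.49239.
Check on R: (106 − 14)/(201 − 14) = 0.492 ✓

0.49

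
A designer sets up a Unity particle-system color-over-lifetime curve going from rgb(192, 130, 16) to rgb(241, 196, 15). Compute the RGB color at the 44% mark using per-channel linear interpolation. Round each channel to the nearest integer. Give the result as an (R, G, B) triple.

(214, 159, 16)

44% corresponds to t = 0.44.
R = 192 + 0.44 × (241 − 192) = 192 + 0.44 × 49 = 213.56 → 214
G = 130 + 0.44 × (196 − 130) = 130 + 0.44 × 66 = 159.04 → 159
B = 16 + 0.44 × (15 − 16) = 16 + 0.44 × -1 = 15.56 → 16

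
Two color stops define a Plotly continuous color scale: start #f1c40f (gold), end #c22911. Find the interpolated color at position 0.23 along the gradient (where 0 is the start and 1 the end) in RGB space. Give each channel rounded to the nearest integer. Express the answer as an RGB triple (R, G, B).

(230, 160, 15)

#f1c40f → (241, 196, 15); #c22911 → (194, 41, 17).
R = 241 + 0.23 × (194 − 241) = 241 + 0.23 × -47 = 230.19 → 230
G = 196 + 0.23 × (41 − 196) = 196 + 0.23 × -155 = 160.35 → 160
B = 15 + 0.23 × (17 − 15) = 15 + 0.23 × 2 = 15.46 → 15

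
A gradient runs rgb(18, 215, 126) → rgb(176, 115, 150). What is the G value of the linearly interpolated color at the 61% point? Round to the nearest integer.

G = 215 + 0.61 × (115 − 215) = 154 → 154

154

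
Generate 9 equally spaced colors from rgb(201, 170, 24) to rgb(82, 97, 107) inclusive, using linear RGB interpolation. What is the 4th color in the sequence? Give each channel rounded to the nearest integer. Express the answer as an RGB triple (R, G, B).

(156, 143, 55)

With 9 swatches and endpoints inclusive, swatch 4 sits at t = (4 − 1)/(9 − 1) = 3/8 ≈ 0.375.
R = 201 + 0.375 × (82 − 201) = 156.375 → 156
G = 170 + 0.375 × (97 − 170) = 142.625 → 143
B = 24 + 0.375 × (107 − 24) = 55.125 → 55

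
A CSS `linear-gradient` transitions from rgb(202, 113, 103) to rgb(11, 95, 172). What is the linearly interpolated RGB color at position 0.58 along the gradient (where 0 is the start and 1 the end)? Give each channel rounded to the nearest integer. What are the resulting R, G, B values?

R = 202 + 0.58 × (11 − 202) = 202 + 0.58 × -191 = 91.22 → 91
G = 113 + 0.58 × (95 − 113) = 113 + 0.58 × -18 = 102.56 → 103
B = 103 + 0.58 × (172 − 103) = 103 + 0.58 × 69 = 143.02 → 143

(91, 103, 143)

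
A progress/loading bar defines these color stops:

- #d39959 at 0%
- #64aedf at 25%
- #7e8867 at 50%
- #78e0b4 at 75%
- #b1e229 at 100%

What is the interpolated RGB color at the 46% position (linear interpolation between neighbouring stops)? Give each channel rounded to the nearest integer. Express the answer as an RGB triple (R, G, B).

46% lies between the 25% and 50% stops, so the local fraction is t = (46 − 25)/(50 − 25) = 21/25 ≈ 0.84.
#64aedf → (100, 174, 223); #7e8867 → (126, 136, 103).
R = 100 + 0.84 × (126 − 100) = 121.84 → 122
G = 174 + 0.84 × (136 − 174) = 142.08 → 142
B = 223 + 0.84 × (103 − 223) = 122.2 → 122

(122, 142, 122)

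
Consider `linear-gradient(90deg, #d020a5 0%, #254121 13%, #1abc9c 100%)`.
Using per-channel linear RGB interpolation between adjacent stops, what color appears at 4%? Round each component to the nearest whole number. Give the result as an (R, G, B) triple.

4% lies between the 0% and 13% stops, so the local fraction is t = (4 − 0)/(13 − 0) = 4/13 ≈ 0.3077.
#d020a5 → (208, 32, 165); #254121 → (37, 65, 33).
R = 208 + 0.3077 × (37 − 208) = 155.383 → 155
G = 32 + 0.3077 × (65 − 32) = 42.154 → 42
B = 165 + 0.3077 × (33 − 165) = 124.384 → 124

(155, 42, 124)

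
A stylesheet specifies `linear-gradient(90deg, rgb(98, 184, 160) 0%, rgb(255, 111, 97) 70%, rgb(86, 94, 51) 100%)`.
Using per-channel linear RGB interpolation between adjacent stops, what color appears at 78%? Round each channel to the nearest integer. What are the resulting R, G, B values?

78% lies between the 70% and 100% stops, so the local fraction is t = (78 − 70)/(100 − 70) = 8/30 ≈ 0.2667.
R = 255 + 0.2667 × (86 − 255) = 209.928 → 210
G = 111 + 0.2667 × (94 − 111) = 106.466 → 106
B = 97 + 0.2667 × (51 − 97) = 84.732 → 85

(210, 106, 85)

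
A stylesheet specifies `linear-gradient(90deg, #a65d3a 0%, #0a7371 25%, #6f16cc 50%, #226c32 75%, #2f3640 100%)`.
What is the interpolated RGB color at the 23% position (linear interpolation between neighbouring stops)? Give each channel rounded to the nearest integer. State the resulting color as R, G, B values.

(22, 113, 109)

23% lies between the 0% and 25% stops, so the local fraction is t = (23 − 0)/(25 − 0) = 23/25 ≈ 0.92.
#a65d3a → (166, 93, 58); #0a7371 → (10, 115, 113).
R = 166 + 0.92 × (10 − 166) = 22.48 → 22
G = 93 + 0.92 × (115 − 93) = 113.24 → 113
B = 58 + 0.92 × (113 − 58) = 108.6 → 109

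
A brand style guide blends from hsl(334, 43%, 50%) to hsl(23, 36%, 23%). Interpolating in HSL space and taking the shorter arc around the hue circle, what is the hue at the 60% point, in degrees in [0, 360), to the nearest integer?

3

Hue: 23 − 334 = -311°, but |-311| > 180 so the shorter arc goes the other way: Δh = -311 + 360 = 49°.
H = 334 + 0.6 × (49) = 363.4 → 363 → 363 mod 360 = 3°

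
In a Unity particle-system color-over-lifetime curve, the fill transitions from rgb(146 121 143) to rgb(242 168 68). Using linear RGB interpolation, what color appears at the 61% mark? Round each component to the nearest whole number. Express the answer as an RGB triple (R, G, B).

61% corresponds to t = 0.61.
R = 146 + 0.61 × (242 − 146) = 146 + 0.61 × 96 = 204.56 → 205
G = 121 + 0.61 × (168 − 121) = 121 + 0.61 × 47 = 149.67 → 150
B = 143 + 0.61 × (68 − 143) = 143 + 0.61 × -75 = 97.25 → 97
So the blended color is (205, 150, 97), about #cd9661.

(205, 150, 97)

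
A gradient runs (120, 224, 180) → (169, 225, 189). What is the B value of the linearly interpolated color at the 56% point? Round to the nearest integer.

B = 180 + 0.56 × (189 − 180) = 185.04 → 185

185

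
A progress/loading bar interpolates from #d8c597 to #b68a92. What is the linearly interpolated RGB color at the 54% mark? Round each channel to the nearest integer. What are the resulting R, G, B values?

#d8c597 → (216, 197, 151); #b68a92 → (182, 138, 146).
54% corresponds to t = 0.54.
R = 216 + 0.54 × (182 − 216) = 216 + 0.54 × -34 = 197.64 → 198
G = 197 + 0.54 × (138 − 197) = 197 + 0.54 × -59 = 165.14 → 165
B = 151 + 0.54 × (146 − 151) = 151 + 0.54 × -5 = 148.3 → 148

(198, 165, 148)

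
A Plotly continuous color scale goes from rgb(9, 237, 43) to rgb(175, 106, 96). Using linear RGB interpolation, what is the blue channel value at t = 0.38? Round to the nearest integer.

B = 43 + 0.38 × (96 − 43) = 63.14 → 63

63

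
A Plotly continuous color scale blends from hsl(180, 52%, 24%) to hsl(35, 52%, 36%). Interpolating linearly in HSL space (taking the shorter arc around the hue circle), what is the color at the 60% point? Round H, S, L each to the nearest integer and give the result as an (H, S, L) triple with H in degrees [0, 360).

(93, 52, 31)

Hue arc: Δh = 35 − 180 = -145° (|Δh| ≤ 180, already the shorter path).
H = 180 + 0.6 × (-145) = 93 → 93°
S = 52 + 0.6 × (52 − 52) = 52 → 52%
L = 24 + 0.6 × (36 − 24) = 31.2 → 31%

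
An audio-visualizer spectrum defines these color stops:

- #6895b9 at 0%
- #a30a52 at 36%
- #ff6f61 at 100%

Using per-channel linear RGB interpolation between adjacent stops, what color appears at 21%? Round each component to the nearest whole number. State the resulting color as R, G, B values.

(138, 68, 125)

21% lies between the 0% and 36% stops, so the local fraction is t = (21 − 0)/(36 − 0) = 21/36 ≈ 0.5833.
#6895b9 → (104, 149, 185); #a30a52 → (163, 10, 82).
R = 104 + 0.5833 × (163 − 104) = 138.415 → 138
G = 149 + 0.5833 × (10 − 149) = 67.921 → 68
B = 185 + 0.5833 × (82 − 185) = 124.92 → 125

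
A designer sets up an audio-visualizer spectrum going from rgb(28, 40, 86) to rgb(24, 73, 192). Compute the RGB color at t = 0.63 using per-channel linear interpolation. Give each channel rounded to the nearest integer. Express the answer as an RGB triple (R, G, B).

(25, 61, 153)

R = 28 + 0.63 × (24 − 28) = 28 + 0.63 × -4 = 25.48 → 25
G = 40 + 0.63 × (73 − 40) = 40 + 0.63 × 33 = 60.79 → 61
B = 86 + 0.63 × (192 − 86) = 86 + 0.63 × 106 = 152.78 → 153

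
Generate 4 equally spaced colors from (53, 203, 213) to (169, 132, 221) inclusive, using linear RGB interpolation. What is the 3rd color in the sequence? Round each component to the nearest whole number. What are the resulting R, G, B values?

With 4 swatches and endpoints inclusive, swatch 3 sits at t = (3 − 1)/(4 − 1) = 2/3 ≈ 0.6667.
R = 53 + 0.6667 × (169 − 53) = 130.337 → 130
G = 203 + 0.6667 × (132 − 203) = 155.664 → 156
B = 213 + 0.6667 × (221 − 213) = 218.334 → 218

(130, 156, 218)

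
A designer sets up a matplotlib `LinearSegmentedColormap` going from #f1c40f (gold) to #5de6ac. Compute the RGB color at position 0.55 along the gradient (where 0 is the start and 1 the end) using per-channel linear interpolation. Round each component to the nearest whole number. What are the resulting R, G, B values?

#f1c40f → (241, 196, 15); #5de6ac → (93, 230, 172).
R = 241 + 0.55 × (93 − 241) = 241 + 0.55 × -148 = 159.6 → 160
G = 196 + 0.55 × (230 − 196) = 196 + 0.55 × 34 = 214.7 → 215
B = 15 + 0.55 × (172 − 15) = 15 + 0.55 × 157 = 101.35 → 101

(160, 215, 101)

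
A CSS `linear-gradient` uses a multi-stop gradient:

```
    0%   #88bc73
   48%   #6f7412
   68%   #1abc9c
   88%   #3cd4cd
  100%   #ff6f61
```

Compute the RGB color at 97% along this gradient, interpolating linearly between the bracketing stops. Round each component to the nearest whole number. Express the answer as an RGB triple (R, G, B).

(206, 136, 124)

97% lies between the 88% and 100% stops, so the local fraction is t = (97 − 88)/(100 − 88) = 9/12 ≈ 0.75.
#3cd4cd → (60, 212, 205); #ff6f61 → (255, 111, 97).
R = 60 + 0.75 × (255 − 60) = 206.25 → 206
G = 212 + 0.75 × (111 − 212) = 136.25 → 136
B = 205 + 0.75 × (97 − 205) = 124 → 124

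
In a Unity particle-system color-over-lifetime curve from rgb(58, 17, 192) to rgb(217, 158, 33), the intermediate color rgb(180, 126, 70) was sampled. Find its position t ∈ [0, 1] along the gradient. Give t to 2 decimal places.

0.77

Invert the lerp on the R channel (largest span, 159): t = (180 − 58) / (217 − 58) = 122/159 = 0.7673.
Check on G: (126 − 17)/(158 − 17) = 0.773 ✓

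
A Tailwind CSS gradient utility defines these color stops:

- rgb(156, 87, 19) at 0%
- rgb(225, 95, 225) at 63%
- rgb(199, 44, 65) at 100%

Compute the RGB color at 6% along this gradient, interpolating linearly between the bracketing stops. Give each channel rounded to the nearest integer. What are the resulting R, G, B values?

6% lies between the 0% and 63% stops, so the local fraction is t = (6 − 0)/(63 − 0) = 6/63 ≈ 0.0952.
R = 156 + 0.0952 × (225 − 156) = 162.569 → 163
G = 87 + 0.0952 × (95 − 87) = 87.762 → 88
B = 19 + 0.0952 × (225 − 19) = 38.611 → 39

(163, 88, 39)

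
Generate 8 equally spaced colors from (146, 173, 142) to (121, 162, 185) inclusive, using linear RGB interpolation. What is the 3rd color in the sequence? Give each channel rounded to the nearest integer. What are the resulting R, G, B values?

With 8 swatches and endpoints inclusive, swatch 3 sits at t = (3 − 1)/(8 − 1) = 2/7 ≈ 0.2857.
R = 146 + 0.2857 × (121 − 146) = 138.857 → 139
G = 173 + 0.2857 × (162 − 173) = 169.857 → 170
B = 142 + 0.2857 × (185 − 142) = 154.285 → 154

(139, 170, 154)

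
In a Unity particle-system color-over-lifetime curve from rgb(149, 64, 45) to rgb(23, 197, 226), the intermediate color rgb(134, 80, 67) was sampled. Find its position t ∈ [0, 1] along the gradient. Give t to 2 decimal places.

0.12

Invert the lerp on the B channel (largest span, 181): t = (67 − 45) / (226 − 45) = 22/181 = 0.12155.
Check on R: (134 − 149)/(23 − 149) = 0.119 ✓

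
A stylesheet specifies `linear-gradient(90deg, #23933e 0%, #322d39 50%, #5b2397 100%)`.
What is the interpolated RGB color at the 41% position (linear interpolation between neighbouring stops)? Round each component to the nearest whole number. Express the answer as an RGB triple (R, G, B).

(47, 63, 58)

41% lies between the 0% and 50% stops, so the local fraction is t = (41 − 0)/(50 − 0) = 41/50 ≈ 0.82.
#23933e → (35, 147, 62); #322d39 → (50, 45, 57).
R = 35 + 0.82 × (50 − 35) = 47.3 → 47
G = 147 + 0.82 × (45 − 147) = 63.36 → 63
B = 62 + 0.82 × (57 − 62) = 57.9 → 58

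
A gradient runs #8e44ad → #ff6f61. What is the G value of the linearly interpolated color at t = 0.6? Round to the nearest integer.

94

G₁ = 68 (from #8e44ad), G₂ = 111 (from #ff6f61).
G = 68 + 0.6 × (111 − 68) = 93.8 → 94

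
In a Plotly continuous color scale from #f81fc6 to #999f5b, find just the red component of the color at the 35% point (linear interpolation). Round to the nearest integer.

215

R₁ = 248 (from #f81fc6), R₂ = 153 (from #999f5b).
R = 248 + 0.35 × (153 − 248) = 214.75 → 215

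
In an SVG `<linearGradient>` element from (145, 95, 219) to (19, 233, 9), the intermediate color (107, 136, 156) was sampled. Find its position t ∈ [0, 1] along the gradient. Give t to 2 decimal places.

0.30

Invert the lerp on the B channel (largest span, 210): t = (156 − 219) / (9 − 219) = -63/-210 = 0.3.
Check on R: (107 − 145)/(19 − 145) = 0.3016 ✓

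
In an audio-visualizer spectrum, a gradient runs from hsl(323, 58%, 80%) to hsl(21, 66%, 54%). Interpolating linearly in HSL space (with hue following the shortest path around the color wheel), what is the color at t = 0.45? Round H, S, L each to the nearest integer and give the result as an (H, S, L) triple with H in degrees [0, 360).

(349, 62, 68)

Hue: 21 − 323 = -302°, but |-302| > 180 so the shorter arc goes the other way: Δh = -302 + 360 = 58°.
H = 323 + 0.45 × (58) = 349.1 → 349°
S = 58 + 0.45 × (66 − 58) = 61.6 → 62%
L = 80 + 0.45 × (54 − 80) = 68.3 → 68%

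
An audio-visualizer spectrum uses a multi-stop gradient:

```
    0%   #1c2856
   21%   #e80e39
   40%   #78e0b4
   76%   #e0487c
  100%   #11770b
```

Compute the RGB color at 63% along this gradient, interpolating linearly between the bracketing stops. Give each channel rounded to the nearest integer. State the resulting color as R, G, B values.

(186, 127, 144)

63% lies between the 40% and 76% stops, so the local fraction is t = (63 − 40)/(76 − 40) = 23/36 ≈ 0.6389.
#78e0b4 → (120, 224, 180); #e0487c → (224, 72, 124).
R = 120 + 0.6389 × (224 − 120) = 186.446 → 186
G = 224 + 0.6389 × (72 − 224) = 126.887 → 127
B = 180 + 0.6389 × (124 − 180) = 144.222 → 144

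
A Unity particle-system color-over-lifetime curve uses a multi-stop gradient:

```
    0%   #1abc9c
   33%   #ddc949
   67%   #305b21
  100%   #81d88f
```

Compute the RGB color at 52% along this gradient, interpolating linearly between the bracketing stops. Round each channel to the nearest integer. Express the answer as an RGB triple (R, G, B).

(124, 140, 51)

52% lies between the 33% and 67% stops, so the local fraction is t = (52 − 33)/(67 − 33) = 19/34 ≈ 0.5588.
#ddc949 → (221, 201, 73); #305b21 → (48, 91, 33).
R = 221 + 0.5588 × (48 − 221) = 124.328 → 124
G = 201 + 0.5588 × (91 − 201) = 139.532 → 140
B = 73 + 0.5588 × (33 − 73) = 50.648 → 51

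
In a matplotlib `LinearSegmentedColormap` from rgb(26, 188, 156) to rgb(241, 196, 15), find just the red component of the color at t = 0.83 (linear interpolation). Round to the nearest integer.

R = 26 + 0.83 × (241 − 26) = 204.45 → 204

204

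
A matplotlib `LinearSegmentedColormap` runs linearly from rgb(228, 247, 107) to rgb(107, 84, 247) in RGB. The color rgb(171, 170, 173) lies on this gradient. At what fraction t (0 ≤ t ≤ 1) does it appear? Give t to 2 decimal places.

Invert the lerp on the G channel (largest span, 163): t = (170 − 247) / (84 − 247) = -77/-163 = 0.47239.
Check on R: (171 − 228)/(107 − 228) = 0.4711 ✓

0.47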